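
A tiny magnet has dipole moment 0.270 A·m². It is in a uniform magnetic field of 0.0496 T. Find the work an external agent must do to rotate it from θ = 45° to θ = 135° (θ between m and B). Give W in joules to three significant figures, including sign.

W_ext = ΔU = −mB cosθ₂ + mB cosθ₁ = mB(cosθ₁ − cosθ₂).
W = (0.270)(0.0496)·(cos45° − cos135°) = (0.01339)·(+1.4142) = 0.01894 J.

W ≈ 0.0189 J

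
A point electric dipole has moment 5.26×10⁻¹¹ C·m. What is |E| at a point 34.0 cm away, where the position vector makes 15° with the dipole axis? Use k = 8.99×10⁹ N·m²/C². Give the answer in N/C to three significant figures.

At angle θ the dipole field magnitude is E = (kp/r³)·√(1 + 3cos²θ).
kp/r³ = (8.99×10⁹)(5.26×10⁻¹¹) / (0.340)³ = 12.03 N/C.
√(1 + 3cos²15°) = √(1 + 3·0.9330) = √3.7990 ≈ 1.9491.
E ≈ 12.03 × 1.949 = 23.45 N/C.

E ≈ 23.5 N/C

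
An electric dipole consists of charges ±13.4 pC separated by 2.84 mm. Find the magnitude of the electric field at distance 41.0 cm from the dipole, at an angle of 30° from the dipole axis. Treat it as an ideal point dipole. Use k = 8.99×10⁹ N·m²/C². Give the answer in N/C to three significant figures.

E ≈ 0.00895 N/C

Dipole moment p = qd = (1.34×10⁻¹¹ C)(0.00284 m) = 3.806×10⁻¹⁴ C·m.
At angle θ the dipole field magnitude is E = (kp/r³)·√(1 + 3cos²θ).
kp/r³ = (8.99×10⁹)(3.806×10⁻¹⁴) / (0.410)³ = 0.004965 N/C.
√(1 + 3cos²30°) = √(1 + 3·0.7500) = √3.2500 ≈ 1.8028.
E ≈ 0.004965 × 1.803 = 0.008950 N/C.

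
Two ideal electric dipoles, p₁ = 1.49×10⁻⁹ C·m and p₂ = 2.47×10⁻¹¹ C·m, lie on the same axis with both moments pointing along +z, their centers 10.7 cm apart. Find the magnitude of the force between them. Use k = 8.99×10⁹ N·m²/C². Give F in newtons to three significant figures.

F ≈ 1.51×10⁻⁵ N

On-axis field of dipole 1 at distance r: E = 2kp₁/r³. Force on dipole 2 is F = p₂·dE/dr (gradient along axis).
dE/dr = −6kp₁/r⁴, so |F| = 6kp₁p₂/r⁴ (attractive for aligned moments).
F = 6(8.99×10⁹)(1.49×10⁻⁹)(2.47×10⁻¹¹)/(0.107)⁴ = 1.514×10⁻⁵ N.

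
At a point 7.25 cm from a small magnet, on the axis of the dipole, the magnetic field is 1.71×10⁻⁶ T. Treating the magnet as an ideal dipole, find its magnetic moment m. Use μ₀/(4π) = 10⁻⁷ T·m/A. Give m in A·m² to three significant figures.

m ≈ 0.00326 A·m²

On axis B = (μ₀/4π)·2m/r³, so m = Br³·4π/(μ₀·2).
m = (1.71×10⁻⁶)·(0.0725)³ / (2·10⁻⁷) = 0.003258 A·m².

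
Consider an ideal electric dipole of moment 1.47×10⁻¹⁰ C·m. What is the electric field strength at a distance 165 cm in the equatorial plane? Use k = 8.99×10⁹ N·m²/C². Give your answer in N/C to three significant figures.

E ≈ 0.294 N/C

In the equatorial plane E = kp/r³.
E = (8.99×10⁹)(1.47×10⁻¹⁰) / (1.65)³ = 0.2942 N/C.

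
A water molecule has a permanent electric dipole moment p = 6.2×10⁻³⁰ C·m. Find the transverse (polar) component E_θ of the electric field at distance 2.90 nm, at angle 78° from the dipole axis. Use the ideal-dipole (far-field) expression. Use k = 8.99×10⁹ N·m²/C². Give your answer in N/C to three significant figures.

E_θ ≈ 2.24×10⁶ N/C

For a dipole, E_θ = (kp sinθ)/r³.
kp/r³ = (8.99×10⁹)(6.20×10⁻³⁰)/(2.90×10⁻⁹)³ = 2.285×10⁶ N/C.
E_θ = 2.285×10⁶·sin78° = 2.235×10⁶ N/C.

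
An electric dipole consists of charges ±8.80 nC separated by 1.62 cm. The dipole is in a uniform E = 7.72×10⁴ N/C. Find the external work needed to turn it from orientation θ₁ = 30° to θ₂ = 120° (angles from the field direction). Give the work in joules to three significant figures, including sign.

W ≈ 1.50×10⁻⁵ J

Dipole moment p = qd = (8.80×10⁻⁹ C)(0.0162 m) = 1.426×10⁻¹⁰ C·m.
W_ext = ΔU = U(θ₂) − U(θ₁) = −pE cosθ₂ − (−pE cosθ₁) = pE(cosθ₁ − cosθ₂).
W = (1.426×10⁻¹⁰)(7.72×10⁴)·(cos30° − cos120°) = (1.101×10⁻⁵)·(+1.3660) = 1.504×10⁻⁵ J.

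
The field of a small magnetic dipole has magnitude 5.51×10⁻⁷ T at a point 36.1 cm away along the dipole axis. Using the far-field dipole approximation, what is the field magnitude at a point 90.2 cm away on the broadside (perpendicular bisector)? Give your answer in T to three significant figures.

Dipole fields scale as 1/r³ in the far field.
The axial field is twice the equatorial field at the same r, so the geometry factor is 1/2.
B₂ = B₁ · (1/2) · (r₁/r₂)³ = 5.51×10⁻⁷ · 0.5 · (36.1/90.2)³.
(r₁/r₂)³ = (0.4002)³ = 0.06411.
B₂ ≈ 1.766×10⁻⁸ T.

B ≈ 1.77×10⁻⁸ T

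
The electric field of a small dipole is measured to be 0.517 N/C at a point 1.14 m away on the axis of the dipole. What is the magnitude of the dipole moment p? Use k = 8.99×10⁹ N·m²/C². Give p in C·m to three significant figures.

On axis E = 2kp/r³, so p = Er³/(2k).
p = (0.517)·(1.14)³ / (2·8.99×10⁹) = 4.260×10⁻¹¹ C·m.

p ≈ 4.26×10⁻¹¹ C·m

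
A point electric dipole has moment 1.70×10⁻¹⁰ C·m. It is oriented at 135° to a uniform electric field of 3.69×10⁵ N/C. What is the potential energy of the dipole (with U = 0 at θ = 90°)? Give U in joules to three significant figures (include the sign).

U = −p·E = −pE cosθ.
U = −(1.70×10⁻¹⁰)(3.69×10⁵)·cos135° = 4.436×10⁻⁵ J.

U ≈ 4.44×10⁻⁵ J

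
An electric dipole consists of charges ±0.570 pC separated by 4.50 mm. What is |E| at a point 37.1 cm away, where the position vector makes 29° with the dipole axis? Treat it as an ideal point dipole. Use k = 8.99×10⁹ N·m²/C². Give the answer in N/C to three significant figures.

E ≈ 8.20×10⁻⁴ N/C

Dipole moment p = qd = (5.70×10⁻¹³ C)(0.00450 m) = 2.565×10⁻¹⁵ C·m.
At angle θ the dipole field magnitude is E = (kp/r³)·√(1 + 3cos²θ).
kp/r³ = (8.99×10⁹)(2.565×10⁻¹⁵) / (0.371)³ = 4.516×10⁻⁴ N/C.
√(1 + 3cos²29°) = √(1 + 3·0.7650) = √3.2949 ≈ 1.8152.
E ≈ 4.516×10⁻⁴ × 1.815 = 8.197×10⁻⁴ N/C.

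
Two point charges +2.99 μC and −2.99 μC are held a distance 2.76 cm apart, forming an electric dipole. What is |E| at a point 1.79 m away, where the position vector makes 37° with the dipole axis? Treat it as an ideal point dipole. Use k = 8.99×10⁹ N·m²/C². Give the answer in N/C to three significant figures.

Dipole moment p = qd = (2.99×10⁻⁶ C)(0.0276 m) = 8.252×10⁻⁸ C·m.
At angle θ the dipole field magnitude is E = (kp/r³)·√(1 + 3cos²θ).
kp/r³ = (8.99×10⁹)(8.252×10⁻⁸) / (1.79)³ = 129.3 N/C.
√(1 + 3cos²37°) = √(1 + 3·0.6378) = √2.9135 ≈ 1.7069.
E ≈ 129.3 × 1.707 = 220.8 N/C.

E ≈ 221 N/C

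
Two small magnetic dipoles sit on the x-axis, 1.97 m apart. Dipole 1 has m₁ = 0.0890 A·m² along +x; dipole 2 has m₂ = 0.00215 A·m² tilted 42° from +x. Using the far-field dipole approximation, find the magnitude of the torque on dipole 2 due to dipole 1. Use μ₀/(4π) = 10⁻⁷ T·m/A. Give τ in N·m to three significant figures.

τ ≈ 3.35×10⁻¹² N·m

Dipole B is on the axis of dipole A, so B₁ there is axial: B₁ = (μ₀/4π)·2m₁/r³ along +x.
B₁ = 2(10⁻⁷)(0.0890)/(1.97)³ = 2.328×10⁻⁹ T.
τ = m₂ B₁ sinθ.
τ = (0.00215)(2.328×10⁻⁹)·sin42° = 3.349×10⁻¹² N·m.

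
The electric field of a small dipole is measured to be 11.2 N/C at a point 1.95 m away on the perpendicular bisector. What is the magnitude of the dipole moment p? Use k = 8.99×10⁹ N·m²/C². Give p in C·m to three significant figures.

p ≈ 9.24×10⁻⁹ C·m

In the equatorial plane E = kp/r³, so p = Er³/(k).
p = (11.2)·(1.95)³ / (8.99×10⁹) = 9.238×10⁻⁹ C·m.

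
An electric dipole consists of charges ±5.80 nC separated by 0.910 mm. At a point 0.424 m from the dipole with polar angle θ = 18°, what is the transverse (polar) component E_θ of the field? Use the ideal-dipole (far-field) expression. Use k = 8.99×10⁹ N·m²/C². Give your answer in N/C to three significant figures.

E_θ ≈ 0.192 N/C

Dipole moment p = qd = (5.80×10⁻⁹ C)(9.10×10⁻⁴ m) = 5.278×10⁻¹² C·m.
For a dipole, E_θ = (kp sinθ)/r³.
kp/r³ = (8.99×10⁹)(5.278×10⁻¹²)/(0.424)³ = 0.6225 N/C.
E_θ = 0.6225·sin18° = 0.1924 N/C.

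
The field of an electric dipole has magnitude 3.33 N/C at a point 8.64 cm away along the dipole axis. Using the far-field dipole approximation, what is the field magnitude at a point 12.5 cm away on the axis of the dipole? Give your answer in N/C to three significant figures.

Dipole fields scale as 1/r³ in the far field; the geometry is the same at both points.
E₂ = E₁ · (r₁/r₂)³ = 3.33 · (8.64/12.5)³.
(r₁/r₂)³ = (0.6912)³ = 0.3302.
E₂ ≈ 1.100 N/C.

E ≈ 1.10 N/C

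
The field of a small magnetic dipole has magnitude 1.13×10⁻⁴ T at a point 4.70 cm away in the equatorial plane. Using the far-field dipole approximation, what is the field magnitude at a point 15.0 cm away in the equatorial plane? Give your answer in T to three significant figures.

B ≈ 3.48×10⁻⁶ T

Dipole fields scale as 1/r³ in the far field; the geometry is the same at both points.
B₂ = B₁ · (r₁/r₂)³ = 1.13×10⁻⁴ · (4.70/15.0)³.
(r₁/r₂)³ = (0.3133)³ = 0.03076.
B₂ ≈ 3.476×10⁻⁶ T.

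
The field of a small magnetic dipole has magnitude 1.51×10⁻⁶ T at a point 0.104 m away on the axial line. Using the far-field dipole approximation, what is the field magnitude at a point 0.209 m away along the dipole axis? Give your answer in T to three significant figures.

B ≈ 1.86×10⁻⁷ T

Dipole fields scale as 1/r³ in the far field; the geometry is the same at both points.
B₂ = B₁ · (r₁/r₂)³ = 1.51×10⁻⁶ · (0.104/0.209)³.
(r₁/r₂)³ = (0.4976)³ = 0.1232.
B₂ ≈ 1.861×10⁻⁷ T.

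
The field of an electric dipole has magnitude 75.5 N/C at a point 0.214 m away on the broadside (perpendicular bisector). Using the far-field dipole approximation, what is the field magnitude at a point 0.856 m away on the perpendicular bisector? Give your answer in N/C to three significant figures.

Dipole fields scale as 1/r³ in the far field; the geometry is the same at both points.
E₂ = E₁ · (r₁/r₂)³ = 75.5 · (0.214/0.856)³.
(r₁/r₂)³ = (0.25)³ = 0.01562.
E₂ ≈ 1.180 N/C.

E ≈ 1.18 N/C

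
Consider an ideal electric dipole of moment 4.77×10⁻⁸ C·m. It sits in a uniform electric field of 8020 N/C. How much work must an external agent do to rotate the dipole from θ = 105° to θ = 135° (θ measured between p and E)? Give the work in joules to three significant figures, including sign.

W ≈ 1.71×10⁻⁴ J

W_ext = ΔU = U(θ₂) − U(θ₁) = −pE cosθ₂ − (−pE cosθ₁) = pE(cosθ₁ − cosθ₂).
W = (4.77×10⁻⁸)(8020)·(cos105° − cos135°) = (3.826×10⁻⁴)·(+0.4483) = 1.715×10⁻⁴ J.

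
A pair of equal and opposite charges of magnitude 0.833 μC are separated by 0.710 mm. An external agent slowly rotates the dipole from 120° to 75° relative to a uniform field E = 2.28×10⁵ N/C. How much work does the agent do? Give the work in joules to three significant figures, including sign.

W ≈ -1.02×10⁻⁴ J

Dipole moment p = qd = (8.33×10⁻⁷ C)(7.10×10⁻⁴ m) = 5.914×10⁻¹⁰ C·m.
W_ext = ΔU = U(θ₂) − U(θ₁) = −pE cosθ₂ − (−pE cosθ₁) = pE(cosθ₁ − cosθ₂).
W = (5.914×10⁻¹⁰)(2.28×10⁵)·(cos120° − cos75°) = (1.348×10⁻⁴)·(-0.7588) = -1.023×10⁻⁴ J.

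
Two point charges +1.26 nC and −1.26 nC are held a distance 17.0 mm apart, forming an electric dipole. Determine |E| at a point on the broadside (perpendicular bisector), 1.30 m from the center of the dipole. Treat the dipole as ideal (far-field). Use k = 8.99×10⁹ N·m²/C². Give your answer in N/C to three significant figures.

Dipole moment p = qd = (1.26×10⁻⁹ C)(0.0170 m) = 2.142×10⁻¹¹ C·m.
In the equatorial plane E = kp/r³.
E = (8.99×10⁹)(2.142×10⁻¹¹) / (1.30)³ = 0.08765 N/C.

E ≈ 0.0876 N/C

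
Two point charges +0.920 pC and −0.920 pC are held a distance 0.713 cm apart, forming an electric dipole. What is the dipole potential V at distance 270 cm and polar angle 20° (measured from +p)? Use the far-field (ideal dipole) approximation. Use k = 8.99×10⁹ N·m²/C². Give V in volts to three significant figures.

V ≈ 7.60×10⁻⁶ V

Dipole moment p = qd = (9.20×10⁻¹³ C)(0.00713 m) = 6.56×10⁻¹⁵ C·m.
The dipole potential is V = kp cosθ / r².
V = (8.99×10⁹)(6.56×10⁻¹⁵)·cos20° / (2.70)² = 7.602×10⁻⁶ V.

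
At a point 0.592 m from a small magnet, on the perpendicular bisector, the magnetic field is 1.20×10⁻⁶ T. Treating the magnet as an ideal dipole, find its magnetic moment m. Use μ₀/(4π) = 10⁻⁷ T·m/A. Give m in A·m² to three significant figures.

m ≈ 2.49 A·m²

In the equatorial plane B = (μ₀/4π)·m/r³, so m = Br³·4π/(μ₀).
m = (1.20×10⁻⁶)·(0.592)³ / (10⁻⁷) = 2.490 A·m².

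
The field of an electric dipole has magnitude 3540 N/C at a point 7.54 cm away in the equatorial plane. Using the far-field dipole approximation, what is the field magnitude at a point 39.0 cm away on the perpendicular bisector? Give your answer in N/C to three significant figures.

E ≈ 25.6 N/C

Dipole fields scale as 1/r³ in the far field; the geometry is the same at both points.
E₂ = E₁ · (r₁/r₂)³ = 3540 · (7.54/39.0)³.
(r₁/r₂)³ = (0.1933)³ = 0.007226.
E₂ ≈ 25.58 N/C.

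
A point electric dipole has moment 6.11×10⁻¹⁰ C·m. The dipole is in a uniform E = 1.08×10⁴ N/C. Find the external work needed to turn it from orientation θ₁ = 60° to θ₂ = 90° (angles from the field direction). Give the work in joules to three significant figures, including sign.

W_ext = ΔU = U(θ₂) − U(θ₁) = −pE cosθ₂ − (−pE cosθ₁) = pE(cosθ₁ − cosθ₂).
W = (6.11×10⁻¹⁰)(1.08×10⁴)·(cos60° − cos90°) = (6.599×10⁻⁶)·(+0.5000) = 3.299×10⁻⁶ J.

W ≈ 3.30×10⁻⁶ J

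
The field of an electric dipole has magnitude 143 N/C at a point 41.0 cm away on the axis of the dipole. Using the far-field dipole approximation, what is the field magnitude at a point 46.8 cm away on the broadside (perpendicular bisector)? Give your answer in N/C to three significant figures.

E ≈ 48.1 N/C

Dipole fields scale as 1/r³ in the far field.
The axial field is twice the equatorial field at the same r, so the geometry factor is 1/2.
E₂ = E₁ · (1/2) · (r₁/r₂)³ = 143 · 0.5 · (41.0/46.8)³.
(r₁/r₂)³ = (0.8761)³ = 0.6724.
E₂ ≈ 48.08 N/C.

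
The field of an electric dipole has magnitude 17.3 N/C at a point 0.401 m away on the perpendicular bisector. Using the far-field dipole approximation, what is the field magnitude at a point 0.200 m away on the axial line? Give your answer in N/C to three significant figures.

Dipole fields scale as 1/r³ in the far field.
The axial field is twice the equatorial field at the same r, so the geometry factor is 2/1.
E₂ = E₁ · (2/1) · (r₁/r₂)³ = 17.3 · 2 · (0.401/0.200)³.
(r₁/r₂)³ = (2.005)³ = 8.06.
E₂ ≈ 278.9 N/C.

E ≈ 279 N/C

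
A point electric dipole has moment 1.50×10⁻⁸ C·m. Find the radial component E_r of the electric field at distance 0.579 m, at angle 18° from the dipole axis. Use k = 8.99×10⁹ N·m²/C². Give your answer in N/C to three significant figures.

For a dipole, E_r = (2kp cosθ)/r³.
kp/r³ = (8.99×10⁹)(1.50×10⁻⁸)/(0.579)³ = 694.7 N/C.
E_r = 2·694.7·cos18° = 1321 N/C.

E_r ≈ 1320 N/C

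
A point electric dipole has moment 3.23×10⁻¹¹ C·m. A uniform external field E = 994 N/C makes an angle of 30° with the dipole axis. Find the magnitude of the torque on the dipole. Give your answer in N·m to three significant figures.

Torque on an electric dipole: τ = pE sinθ.
τ = (3.23×10⁻¹¹)(994)·sin30° = 1.605×10⁻⁸ N·m.

τ ≈ 1.61×10⁻⁸ N·m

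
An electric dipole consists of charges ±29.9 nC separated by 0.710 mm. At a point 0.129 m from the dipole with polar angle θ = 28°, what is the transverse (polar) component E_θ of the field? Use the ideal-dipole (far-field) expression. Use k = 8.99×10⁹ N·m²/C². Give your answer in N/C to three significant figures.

E_θ ≈ 41.7 N/C

Dipole moment p = qd = (2.99×10⁻⁸ C)(7.10×10⁻⁴ m) = 2.123×10⁻¹¹ C·m.
For a dipole, E_θ = (kp sinθ)/r³.
kp/r³ = (8.99×10⁹)(2.123×10⁻¹¹)/(0.129)³ = 88.91 N/C.
E_θ = 88.91·sin28° = 41.74 N/C.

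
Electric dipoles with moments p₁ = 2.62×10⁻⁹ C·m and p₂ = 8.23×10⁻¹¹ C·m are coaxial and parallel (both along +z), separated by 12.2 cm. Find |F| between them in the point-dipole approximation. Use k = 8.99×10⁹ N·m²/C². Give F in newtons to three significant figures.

On-axis field of dipole 1 at distance r: E = 2kp₁/r³. Force on dipole 2 is F = p₂·dE/dr (gradient along axis).
dE/dr = −6kp₁/r⁴, so |F| = 6kp₁p₂/r⁴ (attractive for aligned moments).
F = 6(8.99×10⁹)(2.62×10⁻⁹)(8.23×10⁻¹¹)/(0.122)⁴ = 5.250×10⁻⁵ N.

F ≈ 5.25×10⁻⁵ N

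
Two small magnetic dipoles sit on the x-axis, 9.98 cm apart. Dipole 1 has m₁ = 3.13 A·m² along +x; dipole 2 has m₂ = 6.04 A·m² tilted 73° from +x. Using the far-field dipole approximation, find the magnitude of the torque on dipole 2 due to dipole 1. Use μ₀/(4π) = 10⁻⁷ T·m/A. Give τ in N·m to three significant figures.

Dipole B is on the axis of dipole A, so B₁ there is axial: B₁ = (μ₀/4π)·2m₁/r³ along +x.
B₁ = 2(10⁻⁷)(3.13)/(0.0998)³ = 6.298×10⁻⁴ T.
τ = m₂ B₁ sinθ.
τ = (6.04)(6.298×10⁻⁴)·sin73° = 0.003638 N·m.

τ ≈ 0.00364 N·m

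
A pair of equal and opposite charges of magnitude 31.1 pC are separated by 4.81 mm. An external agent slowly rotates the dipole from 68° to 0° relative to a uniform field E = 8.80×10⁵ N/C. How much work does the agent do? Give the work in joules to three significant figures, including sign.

Dipole moment p = qd = (3.11×10⁻¹¹ C)(0.00481 m) = 1.496×10⁻¹³ C·m.
W_ext = ΔU = U(θ₂) − U(θ₁) = −pE cosθ₂ − (−pE cosθ₁) = pE(cosθ₁ − cosθ₂).
W = (1.496×10⁻¹³)(8.80×10⁵)·(cos68° − cos0°) = (1.316×10⁻⁷)·(-0.6254) = -8.233×10⁻⁸ J.

W ≈ -8.23×10⁻⁸ J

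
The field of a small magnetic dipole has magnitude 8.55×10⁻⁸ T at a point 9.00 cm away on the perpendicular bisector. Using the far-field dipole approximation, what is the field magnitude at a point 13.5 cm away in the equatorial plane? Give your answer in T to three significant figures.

B ≈ 2.53×10⁻⁸ T

Dipole fields scale as 1/r³ in the far field; the geometry is the same at both points.
B₂ = B₁ · (r₁/r₂)³ = 8.55×10⁻⁸ · (9.00/13.5)³.
(r₁/r₂)³ = (0.6667)³ = 0.2963.
B₂ ≈ 2.533×10⁻⁸ T.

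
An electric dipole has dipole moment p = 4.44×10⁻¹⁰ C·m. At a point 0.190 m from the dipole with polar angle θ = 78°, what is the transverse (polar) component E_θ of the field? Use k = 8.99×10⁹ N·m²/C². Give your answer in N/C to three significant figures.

For a dipole, E_θ = (kp sinθ)/r³.
kp/r³ = (8.99×10⁹)(4.44×10⁻¹⁰)/(0.190)³ = 581.9 N/C.
E_θ = 581.9·sin78° = 569.2 N/C.

E_θ ≈ 569 N/C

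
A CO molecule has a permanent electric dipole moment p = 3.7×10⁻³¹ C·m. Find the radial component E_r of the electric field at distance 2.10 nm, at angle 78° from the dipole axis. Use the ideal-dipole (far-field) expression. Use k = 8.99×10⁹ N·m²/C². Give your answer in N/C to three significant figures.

For a dipole, E_r = (2kp cosθ)/r³.
kp/r³ = (8.99×10⁹)(3.70×10⁻³¹)/(2.10×10⁻⁹)³ = 3.592×10⁵ N/C.
E_r = 2·3.592×10⁵·cos78° = 1.494×10⁵ N/C.

E_r ≈ 1.49×10⁵ N/C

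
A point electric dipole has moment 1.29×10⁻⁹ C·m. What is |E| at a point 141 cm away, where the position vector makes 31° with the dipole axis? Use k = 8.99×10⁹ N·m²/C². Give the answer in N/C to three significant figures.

At angle θ the dipole field magnitude is E = (kp/r³)·√(1 + 3cos²θ).
kp/r³ = (8.99×10⁹)(1.29×10⁻⁹) / (1.41)³ = 4.137 N/C.
√(1 + 3cos²31°) = √(1 + 3·0.7347) = √3.2042 ≈ 1.7900.
E ≈ 4.137 × 1.790 = 7.405 N/C.

E ≈ 7.41 N/C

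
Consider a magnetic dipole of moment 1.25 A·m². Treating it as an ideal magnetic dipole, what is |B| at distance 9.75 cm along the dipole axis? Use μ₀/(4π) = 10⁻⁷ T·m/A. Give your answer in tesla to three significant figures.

B ≈ 2.70×10⁻⁴ T

On axis B = (μ₀/4π)·2m/r³.
B = 2·(10⁻⁷)·(1.25) / (0.0975)³ = 2.697×10⁻⁴ T.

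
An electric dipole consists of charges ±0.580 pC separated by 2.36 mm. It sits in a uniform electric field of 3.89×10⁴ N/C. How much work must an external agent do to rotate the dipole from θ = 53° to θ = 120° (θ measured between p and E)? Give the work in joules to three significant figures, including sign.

W ≈ 5.87×10⁻¹¹ J

Dipole moment p = qd = (5.80×10⁻¹³ C)(0.00236 m) = 1.369×10⁻¹⁵ C·m.
W_ext = ΔU = U(θ₂) − U(θ₁) = −pE cosθ₂ − (−pE cosθ₁) = pE(cosθ₁ − cosθ₂).
W = (1.369×10⁻¹⁵)(3.89×10⁴)·(cos53° − cos120°) = (5.325×10⁻¹¹)·(+1.1018) = 5.868×10⁻¹¹ J.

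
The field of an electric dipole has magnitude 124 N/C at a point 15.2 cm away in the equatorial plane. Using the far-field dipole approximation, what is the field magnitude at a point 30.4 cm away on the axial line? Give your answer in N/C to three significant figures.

Dipole fields scale as 1/r³ in the far field.
The axial field is twice the equatorial field at the same r, so the geometry factor is 2/1.
E₂ = E₁ · (2/1) · (r₁/r₂)³ = 124 · 2 · (15.2/30.4)³.
(r₁/r₂)³ = (0.5)³ = 0.125.
E₂ ≈ 31.00 N/C.

E ≈ 31.0 N/C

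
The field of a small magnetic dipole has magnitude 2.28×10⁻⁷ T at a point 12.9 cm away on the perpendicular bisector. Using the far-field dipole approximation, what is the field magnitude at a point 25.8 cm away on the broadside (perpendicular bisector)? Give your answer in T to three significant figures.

Dipole fields scale as 1/r³ in the far field; the geometry is the same at both points.
B₂ = B₁ · (r₁/r₂)³ = 2.28×10⁻⁷ · (12.9/25.8)³.
(r₁/r₂)³ = (0.5)³ = 0.125.
B₂ ≈ 2.850×10⁻⁸ T.

B ≈ 2.85×10⁻⁸ T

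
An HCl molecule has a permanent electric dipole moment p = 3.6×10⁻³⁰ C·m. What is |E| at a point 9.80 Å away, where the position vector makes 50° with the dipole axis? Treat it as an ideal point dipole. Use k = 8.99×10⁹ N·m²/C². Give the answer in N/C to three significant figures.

At angle θ the dipole field magnitude is E = (kp/r³)·√(1 + 3cos²θ).
kp/r³ = (8.99×10⁹)(3.60×10⁻³⁰) / (9.80×10⁻¹⁰)³ = 3.439×10⁷ N/C.
√(1 + 3cos²50°) = √(1 + 3·0.4132) = √2.2395 ≈ 1.4965.
E ≈ 3.439×10⁷ × 1.497 = 5.146×10⁷ N/C.

E ≈ 5.15×10⁷ N/C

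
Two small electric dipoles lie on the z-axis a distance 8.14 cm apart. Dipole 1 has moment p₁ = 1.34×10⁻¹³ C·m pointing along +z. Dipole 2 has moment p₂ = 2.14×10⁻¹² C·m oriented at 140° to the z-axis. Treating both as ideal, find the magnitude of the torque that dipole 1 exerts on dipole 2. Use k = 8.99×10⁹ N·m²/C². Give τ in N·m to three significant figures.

The second dipole sits on the axis of the first, so the field there is axial: E₁ = 2kp₁/r³ along +z.
E₁ = 2(8.99×10⁹)(1.34×10⁻¹³)/(0.0814)³ = 4.467 N/C.
Torque on the second dipole: τ = p₂ E₁ sinθ.
τ = (2.14×10⁻¹²)(4.467)·sin140° = 6.145×10⁻¹² N·m.

τ ≈ 6.14×10⁻¹² N·m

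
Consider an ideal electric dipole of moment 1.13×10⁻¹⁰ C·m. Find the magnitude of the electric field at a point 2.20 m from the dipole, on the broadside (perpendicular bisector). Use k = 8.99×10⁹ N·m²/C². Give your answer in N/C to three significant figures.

E ≈ 0.0954 N/C

On the perpendicular bisector E = kp/r³ (half the axial value at the same distance).
E = (8.99×10⁹)(1.13×10⁻¹⁰) / (2.20)³ = 0.09540 N/C.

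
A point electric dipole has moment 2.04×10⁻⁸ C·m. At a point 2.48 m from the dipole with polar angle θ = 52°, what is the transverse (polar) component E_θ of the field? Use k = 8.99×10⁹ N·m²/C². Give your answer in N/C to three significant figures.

For a dipole, E_θ = (kp sinθ)/r³.
kp/r³ = (8.99×10⁹)(2.04×10⁻⁸)/(2.48)³ = 12.02 N/C.
E_θ = 12.02·sin52° = 9.475 N/C.

E_θ ≈ 9.47 N/C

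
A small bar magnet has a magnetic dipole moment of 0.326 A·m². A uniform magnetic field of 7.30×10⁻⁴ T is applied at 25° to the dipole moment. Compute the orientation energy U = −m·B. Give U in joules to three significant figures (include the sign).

U = −m·B = −mB cosθ.
U = −(0.326)(7.30×10⁻⁴)·cos25° = -2.157×10⁻⁴ J.

U ≈ -2.16×10⁻⁴ J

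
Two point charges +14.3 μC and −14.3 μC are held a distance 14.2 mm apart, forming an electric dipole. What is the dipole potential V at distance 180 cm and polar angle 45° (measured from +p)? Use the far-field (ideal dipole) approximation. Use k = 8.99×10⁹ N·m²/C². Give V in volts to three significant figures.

V ≈ 398 V

Dipole moment p = qd = (1.43×10⁻⁵ C)(0.0142 m) = 2.031×10⁻⁷ C·m.
The dipole potential is V = kp cosθ / r².
V = (8.99×10⁹)(2.031×10⁻⁷)·cos45° / (1.80)² = 398.5 V.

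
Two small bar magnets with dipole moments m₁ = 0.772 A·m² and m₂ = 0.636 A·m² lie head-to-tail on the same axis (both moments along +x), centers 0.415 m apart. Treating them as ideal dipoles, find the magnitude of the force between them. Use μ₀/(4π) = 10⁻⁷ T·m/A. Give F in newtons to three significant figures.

On-axis B of dipole 1: B = (μ₀/4π)·2m₁/r³. Force on dipole 2: F = m₂·dB/dr.
dB/dr = −(μ₀/4π)·6m₁/r⁴, so |F| = (μ₀/4π)·6m₁m₂/r⁴.
F = 6(10⁻⁷)(0.772)(0.636)/(0.415)⁴ = 9.932×10⁻⁶ N.

F ≈ 9.93×10⁻⁶ N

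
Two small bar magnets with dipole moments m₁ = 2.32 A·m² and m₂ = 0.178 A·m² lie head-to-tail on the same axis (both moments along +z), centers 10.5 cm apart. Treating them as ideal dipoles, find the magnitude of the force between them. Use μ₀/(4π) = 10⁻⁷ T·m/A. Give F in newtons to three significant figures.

On-axis B of dipole 1: B = (μ₀/4π)·2m₁/r³. Force on dipole 2: F = m₂·dB/dr.
dB/dr = −(μ₀/4π)·6m₁/r⁴, so |F| = (μ₀/4π)·6m₁m₂/r⁴.
F = 6(10⁻⁷)(2.32)(0.178)/(0.105)⁴ = 0.002038 N.

F ≈ 0.00204 N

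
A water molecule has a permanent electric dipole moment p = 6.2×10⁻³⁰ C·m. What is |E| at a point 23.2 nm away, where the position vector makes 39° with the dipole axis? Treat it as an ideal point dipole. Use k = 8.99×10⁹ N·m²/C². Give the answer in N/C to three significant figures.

At angle θ the dipole field magnitude is E = (kp/r³)·√(1 + 3cos²θ).
kp/r³ = (8.99×10⁹)(6.20×10⁻³⁰) / (2.32×10⁻⁸)³ = 4464 N/C.
√(1 + 3cos²39°) = √(1 + 3·0.6040) = √2.8119 ≈ 1.6769.
E ≈ 4464 × 1.677 = 7485 N/C.

E ≈ 7480 N/C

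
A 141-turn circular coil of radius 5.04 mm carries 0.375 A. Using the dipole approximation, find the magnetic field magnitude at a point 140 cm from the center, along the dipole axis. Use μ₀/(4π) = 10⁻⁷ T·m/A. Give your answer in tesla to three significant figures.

m = NIA = NIπa² = 141·(0.375)·π·(0.00504)² = 0.00422 A·m².
On axis B = (μ₀/4π)·2m/r³.
B = 2·(10⁻⁷)·(0.00422) / (1.40)³ = 3.076×10⁻¹⁰ T.

B ≈ 3.08×10⁻¹⁰ T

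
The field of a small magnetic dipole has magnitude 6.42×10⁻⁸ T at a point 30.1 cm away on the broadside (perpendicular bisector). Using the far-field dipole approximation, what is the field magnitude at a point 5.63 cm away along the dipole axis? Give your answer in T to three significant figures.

B ≈ 1.96×10⁻⁵ T

Dipole fields scale as 1/r³ in the far field.
The axial field is twice the equatorial field at the same r, so the geometry factor is 2/1.
B₂ = B₁ · (2/1) · (r₁/r₂)³ = 6.42×10⁻⁸ · 2 · (30.1/5.63)³.
(r₁/r₂)³ = (5.346)³ = 152.8.
B₂ ≈ 1.962×10⁻⁵ T.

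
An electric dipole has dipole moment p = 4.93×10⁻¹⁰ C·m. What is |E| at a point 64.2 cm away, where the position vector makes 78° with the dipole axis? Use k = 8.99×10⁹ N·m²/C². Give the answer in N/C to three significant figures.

E ≈ 17.8 N/C

At angle θ the dipole field magnitude is E = (kp/r³)·√(1 + 3cos²θ).
kp/r³ = (8.99×10⁹)(4.93×10⁻¹⁰) / (0.642)³ = 16.75 N/C.
√(1 + 3cos²78°) = √(1 + 3·0.0432) = √1.1297 ≈ 1.0629.
E ≈ 16.75 × 1.063 = 17.80 N/C.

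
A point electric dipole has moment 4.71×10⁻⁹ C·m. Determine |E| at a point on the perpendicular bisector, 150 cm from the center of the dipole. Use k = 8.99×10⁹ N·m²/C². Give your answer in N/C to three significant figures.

E ≈ 12.5 N/C

In the equatorial plane E = kp/r³.
E = (8.99×10⁹)(4.71×10⁻⁹) / (1.50)³ = 12.55 N/C.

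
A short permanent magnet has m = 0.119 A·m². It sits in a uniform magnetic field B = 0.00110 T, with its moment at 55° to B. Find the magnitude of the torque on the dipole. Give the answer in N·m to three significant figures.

Torque on a magnetic dipole: τ = mB sinθ.
τ = (0.119)(0.00110)·sin55° = 1.072×10⁻⁴ N·m.

τ ≈ 1.07×10⁻⁴ N·m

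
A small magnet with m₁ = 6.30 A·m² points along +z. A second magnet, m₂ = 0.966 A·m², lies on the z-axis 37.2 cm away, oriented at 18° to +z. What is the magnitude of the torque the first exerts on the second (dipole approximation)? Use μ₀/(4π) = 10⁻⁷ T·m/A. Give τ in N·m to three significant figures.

Dipole B is on the axis of dipole A, so B₁ there is axial: B₁ = (μ₀/4π)·2m₁/r³ along +z.
B₁ = 2(10⁻⁷)(6.30)/(0.372)³ = 2.448×10⁻⁵ T.
τ = m₂ B₁ sinθ.
τ = (0.966)(2.448×10⁻⁵)·sin18° = 7.306×10⁻⁶ N·m.

τ ≈ 7.31×10⁻⁶ N·m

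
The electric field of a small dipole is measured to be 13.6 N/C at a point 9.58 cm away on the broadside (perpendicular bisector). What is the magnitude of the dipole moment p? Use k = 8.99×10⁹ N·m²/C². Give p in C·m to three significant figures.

In the equatorial plane E = kp/r³, so p = Er³/(k).
p = (13.6)·(0.0958)³ / (8.99×10⁹) = 1.330×10⁻¹² C·m.

p ≈ 1.33×10⁻¹² C·m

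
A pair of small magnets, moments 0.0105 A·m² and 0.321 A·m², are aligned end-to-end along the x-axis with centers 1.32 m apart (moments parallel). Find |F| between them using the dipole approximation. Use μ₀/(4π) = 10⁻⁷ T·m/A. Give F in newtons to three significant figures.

F ≈ 6.66×10⁻¹⁰ N

On-axis B of dipole 1: B = (μ₀/4π)·2m₁/r³. Force on dipole 2: F = m₂·dB/dr.
dB/dr = −(μ₀/4π)·6m₁/r⁴, so |F| = (μ₀/4π)·6m₁m₂/r⁴.
F = 6(10⁻⁷)(0.0105)(0.321)/(1.32)⁴ = 6.661×10⁻¹⁰ N.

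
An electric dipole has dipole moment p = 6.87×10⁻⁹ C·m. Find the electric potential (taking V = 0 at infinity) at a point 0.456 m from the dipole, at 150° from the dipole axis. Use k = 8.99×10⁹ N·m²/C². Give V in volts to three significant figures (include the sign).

The dipole potential is V = kp cosθ / r².
V = (8.99×10⁹)(6.87×10⁻⁹)·cos150° / (0.456)² = -257.2 V.

V ≈ -257 V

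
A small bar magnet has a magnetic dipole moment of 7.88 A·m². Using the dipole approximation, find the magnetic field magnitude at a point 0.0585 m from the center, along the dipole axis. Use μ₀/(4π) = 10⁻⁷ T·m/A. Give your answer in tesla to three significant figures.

On axis B = (μ₀/4π)·2m/r³.
B = 2·(10⁻⁷)·(7.88) / (0.0585)³ = 0.007872 T.

B ≈ 0.00787 T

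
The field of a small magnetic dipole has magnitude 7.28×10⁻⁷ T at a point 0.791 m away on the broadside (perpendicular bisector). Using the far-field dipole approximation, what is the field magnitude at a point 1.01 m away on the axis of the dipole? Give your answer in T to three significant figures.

B ≈ 6.99×10⁻⁷ T

Dipole fields scale as 1/r³ in the far field.
The axial field is twice the equatorial field at the same r, so the geometry factor is 2/1.
B₂ = B₁ · (2/1) · (r₁/r₂)³ = 7.28×10⁻⁷ · 2 · (0.791/1.01)³.
(r₁/r₂)³ = (0.7832)³ = 0.4804.
B₂ ≈ 6.994×10⁻⁷ T.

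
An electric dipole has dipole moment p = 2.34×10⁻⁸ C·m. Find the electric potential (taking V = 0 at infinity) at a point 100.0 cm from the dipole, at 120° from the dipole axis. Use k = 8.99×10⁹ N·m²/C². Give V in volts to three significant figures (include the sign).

The dipole potential is V = kp cosθ / r².
V = (8.99×10⁹)(2.34×10⁻⁸)·cos120° / (1.00)² = -105.2 V.

V ≈ -105 V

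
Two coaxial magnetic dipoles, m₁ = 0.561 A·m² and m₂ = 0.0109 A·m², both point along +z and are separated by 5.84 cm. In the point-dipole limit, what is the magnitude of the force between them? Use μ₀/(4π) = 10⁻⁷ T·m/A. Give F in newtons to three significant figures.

On-axis B of dipole 1: B = (μ₀/4π)·2m₁/r³. Force on dipole 2: F = m₂·dB/dr.
dB/dr = −(μ₀/4π)·6m₁/r⁴, so |F| = (μ₀/4π)·6m₁m₂/r⁴.
F = 6(10⁻⁷)(0.561)(0.0109)/(0.0584)⁴ = 3.154×10⁻⁴ N.

F ≈ 3.15×10⁻⁴ N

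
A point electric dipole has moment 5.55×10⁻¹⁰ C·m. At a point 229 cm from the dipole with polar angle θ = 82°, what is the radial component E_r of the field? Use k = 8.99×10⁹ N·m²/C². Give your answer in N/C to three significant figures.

E_r ≈ 0.116 N/C

For a dipole, E_r = (2kp cosθ)/r³.
kp/r³ = (8.99×10⁹)(5.55×10⁻¹⁰)/(2.29)³ = 0.4155 N/C.
E_r = 2·0.4155·cos82° = 0.1156 N/C.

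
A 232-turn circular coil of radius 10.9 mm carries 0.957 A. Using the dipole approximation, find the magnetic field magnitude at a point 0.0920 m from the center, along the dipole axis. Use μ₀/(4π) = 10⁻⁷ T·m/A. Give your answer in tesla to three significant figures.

m = NIA = NIπa² = 232·(0.957)·π·(0.0109)² = 0.08287 A·m².
On axis B = (μ₀/4π)·2m/r³.
B = 2·(10⁻⁷)·(0.08287) / (0.0920)³ = 2.128×10⁻⁵ T.

B ≈ 2.13×10⁻⁵ T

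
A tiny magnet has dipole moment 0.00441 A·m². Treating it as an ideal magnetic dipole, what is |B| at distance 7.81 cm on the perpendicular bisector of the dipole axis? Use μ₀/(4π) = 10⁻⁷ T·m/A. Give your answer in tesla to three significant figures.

In the equatorial plane B = (μ₀/4π)·m/r³ (half the axial value).
B = (10⁻⁷)·(0.00441) / (0.0781)³ = 9.257×10⁻⁷ T.

B ≈ 9.26×10⁻⁷ T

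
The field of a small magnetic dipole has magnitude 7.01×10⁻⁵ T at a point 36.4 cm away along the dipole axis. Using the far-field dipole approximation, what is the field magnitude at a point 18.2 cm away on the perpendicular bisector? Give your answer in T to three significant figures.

B ≈ 2.80×10⁻⁴ T

Dipole fields scale as 1/r³ in the far field.
The axial field is twice the equatorial field at the same r, so the geometry factor is 1/2.
B₂ = B₁ · (1/2) · (r₁/r₂)³ = 7.01×10⁻⁵ · 0.5 · (36.4/18.2)³.
(r₁/r₂)³ = (2)³ = 8.
B₂ ≈ 2.804×10⁻⁴ T.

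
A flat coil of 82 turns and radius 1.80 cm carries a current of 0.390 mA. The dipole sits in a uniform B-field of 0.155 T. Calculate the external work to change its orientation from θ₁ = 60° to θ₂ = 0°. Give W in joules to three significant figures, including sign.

m = NIA = NIπa² = 82·(3.90×10⁻⁴)·π·(0.0180)² = 3.255×10⁻⁵ A·m².
W_ext = ΔU = −mB cosθ₂ + mB cosθ₁ = mB(cosθ₁ − cosθ₂).
W = (3.255×10⁻⁵)(0.155)·(cos60° − cos0°) = (5.045×10⁻⁶)·(-0.5000) = -2.523×10⁻⁶ J.

W ≈ -2.52×10⁻⁶ J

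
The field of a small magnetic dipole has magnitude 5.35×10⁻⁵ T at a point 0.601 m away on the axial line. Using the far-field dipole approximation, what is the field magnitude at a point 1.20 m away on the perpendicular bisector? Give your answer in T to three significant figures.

Dipole fields scale as 1/r³ in the far field.
The axial field is twice the equatorial field at the same r, so the geometry factor is 1/2.
B₂ = B₁ · (1/2) · (r₁/r₂)³ = 5.35×10⁻⁵ · 0.5 · (0.601/1.20)³.
(r₁/r₂)³ = (0.5008)³ = 0.1256.
B₂ ≈ 3.360×10⁻⁶ T.

B ≈ 3.36×10⁻⁶ T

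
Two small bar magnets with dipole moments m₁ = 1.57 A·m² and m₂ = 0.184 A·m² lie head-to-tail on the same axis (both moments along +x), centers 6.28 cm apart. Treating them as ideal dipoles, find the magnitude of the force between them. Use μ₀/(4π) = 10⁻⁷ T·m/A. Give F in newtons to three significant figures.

F ≈ 0.0111 N

On-axis B of dipole 1: B = (μ₀/4π)·2m₁/r³. Force on dipole 2: F = m₂·dB/dr.
dB/dr = −(μ₀/4π)·6m₁/r⁴, so |F| = (μ₀/4π)·6m₁m₂/r⁴.
F = 6(10⁻⁷)(1.57)(0.184)/(0.0628)⁴ = 0.01114 N.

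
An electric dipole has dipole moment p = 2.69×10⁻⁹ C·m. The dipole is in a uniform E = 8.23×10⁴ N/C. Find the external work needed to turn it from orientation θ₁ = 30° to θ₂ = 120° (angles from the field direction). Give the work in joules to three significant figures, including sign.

W ≈ 3.02×10⁻⁴ J

W_ext = ΔU = U(θ₂) − U(θ₁) = −pE cosθ₂ − (−pE cosθ₁) = pE(cosθ₁ − cosθ₂).
W = (2.69×10⁻⁹)(8.23×10⁴)·(cos30° − cos120°) = (2.214×10⁻⁴)·(+1.3660) = 3.024×10⁻⁴ J.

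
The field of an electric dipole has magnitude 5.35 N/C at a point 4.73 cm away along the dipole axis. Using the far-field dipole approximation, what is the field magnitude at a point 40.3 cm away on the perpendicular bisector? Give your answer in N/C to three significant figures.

E ≈ 0.00433 N/C

Dipole fields scale as 1/r³ in the far field.
The axial field is twice the equatorial field at the same r, so the geometry factor is 1/2.
E₂ = E₁ · (1/2) · (r₁/r₂)³ = 5.35 · 0.5 · (4.73/40.3)³.
(r₁/r₂)³ = (0.1174)³ = 0.001617.
E₂ ≈ 0.004325 N/C.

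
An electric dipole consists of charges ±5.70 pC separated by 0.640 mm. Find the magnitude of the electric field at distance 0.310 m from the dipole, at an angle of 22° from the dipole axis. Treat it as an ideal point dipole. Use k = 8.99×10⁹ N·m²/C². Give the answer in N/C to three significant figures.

E ≈ 0.00208 N/C

Dipole moment p = qd = (5.70×10⁻¹² C)(6.40×10⁻⁴ m) = 3.648×10⁻¹⁵ C·m.
At angle θ the dipole field magnitude is E = (kp/r³)·√(1 + 3cos²θ).
kp/r³ = (8.99×10⁹)(3.648×10⁻¹⁵) / (0.310)³ = 0.001101 N/C.
√(1 + 3cos²22°) = √(1 + 3·0.8597) = √3.5790 ≈ 1.8918.
E ≈ 0.001101 × 1.892 = 0.002083 N/C.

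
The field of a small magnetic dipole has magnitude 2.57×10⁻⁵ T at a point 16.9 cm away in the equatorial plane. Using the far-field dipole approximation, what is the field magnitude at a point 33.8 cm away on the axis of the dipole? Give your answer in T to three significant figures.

Dipole fields scale as 1/r³ in the far field.
The axial field is twice the equatorial field at the same r, so the geometry factor is 2/1.
B₂ = B₁ · (2/1) · (r₁/r₂)³ = 2.57×10⁻⁵ · 2 · (16.9/33.8)³.
(r₁/r₂)³ = (0.5)³ = 0.125.
B₂ ≈ 6.425×10⁻⁶ T.

B ≈ 6.42×10⁻⁶ T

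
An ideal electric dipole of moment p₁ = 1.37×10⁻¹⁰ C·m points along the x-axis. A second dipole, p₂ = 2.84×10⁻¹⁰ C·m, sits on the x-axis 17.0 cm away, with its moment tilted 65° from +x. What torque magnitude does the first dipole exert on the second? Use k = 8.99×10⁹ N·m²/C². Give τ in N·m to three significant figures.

τ ≈ 1.29×10⁻⁷ N·m

The second dipole sits on the axis of the first, so the field there is axial: E₁ = 2kp₁/r³ along +x.
E₁ = 2(8.99×10⁹)(1.37×10⁻¹⁰)/(0.170)³ = 501.4 N/C.
Torque on the second dipole: τ = p₂ E₁ sinθ.
τ = (2.84×10⁻¹⁰)(501.4)·sin65° = 1.290×10⁻⁷ N·m.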